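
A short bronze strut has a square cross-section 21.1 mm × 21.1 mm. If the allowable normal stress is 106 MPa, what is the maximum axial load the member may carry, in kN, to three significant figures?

A = 445.2 mm².
P_max = σ_allow · A = 106 · 445.2 = 47190 N = 47.19 kN.

47.2 kN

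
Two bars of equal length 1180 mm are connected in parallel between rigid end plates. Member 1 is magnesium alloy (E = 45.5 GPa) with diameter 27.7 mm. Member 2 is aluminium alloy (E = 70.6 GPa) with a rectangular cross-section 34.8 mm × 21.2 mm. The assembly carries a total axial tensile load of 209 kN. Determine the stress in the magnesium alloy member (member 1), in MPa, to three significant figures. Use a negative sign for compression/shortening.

120 MPa

A_1 = 602.6 mm².
A_2 = 737.8 mm².
Equal strain + equilibrium ⇒ each member carries load in proportion to AE: A₁E₁ = 27420000 N, A₂E₂ = 52090000 N, ΣAE = 79510000 N.
σ₁ = P·E₁/ΣAE = 209000·45500/79510000 = 119.6 MPa.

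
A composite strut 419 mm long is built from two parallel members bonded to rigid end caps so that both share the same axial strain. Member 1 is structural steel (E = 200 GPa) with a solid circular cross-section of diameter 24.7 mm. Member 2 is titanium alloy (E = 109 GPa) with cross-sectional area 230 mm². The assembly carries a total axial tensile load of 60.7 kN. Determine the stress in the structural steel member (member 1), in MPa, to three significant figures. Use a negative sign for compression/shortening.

100 MPa

A_1 = 479.2 mm².
Equal strain + equilibrium ⇒ each member carries load in proportion to AE: A₁E₁ = 95830000 N, A₂E₂ = 25070000 N, ΣAE = 120900000 N.
σ₁ = P·E₁/ΣAE = 60700·200000/120900000 = 100.4 MPa.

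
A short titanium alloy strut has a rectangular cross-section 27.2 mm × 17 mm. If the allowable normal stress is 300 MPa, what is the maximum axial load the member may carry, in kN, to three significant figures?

139 kN

A = 462.4 mm².
P_max = σ_allow · A = 300 · 462.4 = 138700 N = 138.7 kN.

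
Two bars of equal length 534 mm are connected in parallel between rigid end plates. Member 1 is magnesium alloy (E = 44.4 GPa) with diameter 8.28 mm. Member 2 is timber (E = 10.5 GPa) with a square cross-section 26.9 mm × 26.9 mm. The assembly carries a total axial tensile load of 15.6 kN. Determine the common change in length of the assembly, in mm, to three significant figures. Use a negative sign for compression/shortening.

0.834 mm

A_1 = 53.85 mm².
A_2 = 723.6 mm².
Equal strain + equilibrium ⇒ each member carries load in proportion to AE: A₁E₁ = 2391000 N, A₂E₂ = 7598000 N, ΣAE = 9989000 N.
δ = PL/ΣAE = 15600·534/9989000 = 0.834 mm.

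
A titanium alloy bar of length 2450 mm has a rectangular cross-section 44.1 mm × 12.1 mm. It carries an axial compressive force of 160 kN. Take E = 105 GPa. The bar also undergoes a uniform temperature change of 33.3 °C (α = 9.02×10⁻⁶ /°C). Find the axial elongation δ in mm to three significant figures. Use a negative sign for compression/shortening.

A = 533.6 mm².
δ_mech = NL/(AE) = -160000·2450/(533.6·105000) = -6.996 mm.
δ_thermal = αLΔT = 9.02e-6·2450·33.3 = 0.7359 mm.
δ = δ_mech + δ_thermal = -6.26 mm.

-6.26 mm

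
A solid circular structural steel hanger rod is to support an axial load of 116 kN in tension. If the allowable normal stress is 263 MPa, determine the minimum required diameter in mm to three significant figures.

Required area A ≥ P/σ_allow = 116000/263 = 441.1 mm².
For a solid circular section, d ≥ √(4A/π) = 23.7 mm.

23.7 mm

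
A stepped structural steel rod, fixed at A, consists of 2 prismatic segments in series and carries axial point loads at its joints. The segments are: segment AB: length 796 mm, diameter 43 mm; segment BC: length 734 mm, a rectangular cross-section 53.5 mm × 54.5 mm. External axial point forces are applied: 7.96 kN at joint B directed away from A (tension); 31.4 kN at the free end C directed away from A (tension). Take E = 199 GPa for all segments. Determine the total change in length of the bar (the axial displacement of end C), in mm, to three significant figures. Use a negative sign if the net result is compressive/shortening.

0.148 mm

Internal axial forces (sectioning from the free end, tension +): N_BC = 31.4 kN, N_AB = 39.36 kN.
A_AB = 1452 mm².
A_BC = 2916 mm².
δ_AB = 39360·796/(1452·199000) = 0.1084 mm
δ_BC = 31400·734/(2916·199000) = 0.03972 mm
δ = Σδ_i = 0.1481 mm.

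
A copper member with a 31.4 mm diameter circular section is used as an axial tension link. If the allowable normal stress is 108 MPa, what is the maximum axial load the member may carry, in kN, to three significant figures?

83.6 kN

A = 774.4 mm².
P_max = σ_allow · A = 108 · 774.4 = 83630 N = 83.63 kN.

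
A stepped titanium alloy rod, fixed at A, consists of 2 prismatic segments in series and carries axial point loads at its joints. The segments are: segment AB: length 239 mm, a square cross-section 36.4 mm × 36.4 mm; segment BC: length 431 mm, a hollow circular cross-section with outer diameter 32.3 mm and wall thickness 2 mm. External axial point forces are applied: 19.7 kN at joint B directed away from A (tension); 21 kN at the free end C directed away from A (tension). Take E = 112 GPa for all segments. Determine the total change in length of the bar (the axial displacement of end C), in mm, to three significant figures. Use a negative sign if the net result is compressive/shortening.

0.490 mm

Internal axial forces (sectioning from the free end, tension +): N_BC = 21 kN, N_AB = 40.7 kN.
A_AB = 1325 mm².
A_BC = 190.4 mm².
δ_AB = 40700·239/(1325·112000) = 0.06555 mm
δ_BC = 21000·431/(190.4·112000) = 0.4245 mm
δ = Σδ_i = 0.49 mm.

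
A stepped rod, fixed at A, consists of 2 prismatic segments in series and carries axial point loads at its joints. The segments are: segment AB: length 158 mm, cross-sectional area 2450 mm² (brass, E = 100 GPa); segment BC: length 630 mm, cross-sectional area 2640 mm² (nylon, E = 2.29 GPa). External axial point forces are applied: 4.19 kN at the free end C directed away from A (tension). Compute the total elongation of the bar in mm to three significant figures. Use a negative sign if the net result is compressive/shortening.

Internal axial forces (sectioning from the free end, tension +): N_BC = 4.19 kN, N_AB = 4.19 kN.
δ_AB = 4190·158/(2450·100000) = 0.002702 mm
δ_BC = 4190·630/(2640·2290) = 0.4366 mm
δ = Σδ_i = 0.4393 mm.

0.439 mm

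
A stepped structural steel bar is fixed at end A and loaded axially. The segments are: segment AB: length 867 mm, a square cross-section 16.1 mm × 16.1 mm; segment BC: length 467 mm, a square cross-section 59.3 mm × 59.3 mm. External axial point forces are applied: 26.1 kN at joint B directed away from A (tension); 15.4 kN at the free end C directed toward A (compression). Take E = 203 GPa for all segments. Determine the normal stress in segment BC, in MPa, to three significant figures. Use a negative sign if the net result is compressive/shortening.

-4.38 MPa

Internal axial forces (sectioning from the free end, tension +): N_BC = -15.4 kN, N_AB = 10.7 kN.
A_BC = 3516 mm².
σ_BC = N_BC/A_BC = -15400/3516 = -4.379 MPa.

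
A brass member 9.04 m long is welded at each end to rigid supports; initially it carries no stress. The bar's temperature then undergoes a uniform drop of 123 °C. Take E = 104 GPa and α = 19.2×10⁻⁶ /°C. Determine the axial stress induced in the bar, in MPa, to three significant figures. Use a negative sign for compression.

Free thermal expansion αLΔT = 19.2e-6 · 9040 · -123 = -21.35 mm.
The walls impose strain ε = −(-21.35)/9040 = 2.3616e-03; σ = Eε = 104000 · 2.3616e-03 = 245.6 MPa.

246 MPa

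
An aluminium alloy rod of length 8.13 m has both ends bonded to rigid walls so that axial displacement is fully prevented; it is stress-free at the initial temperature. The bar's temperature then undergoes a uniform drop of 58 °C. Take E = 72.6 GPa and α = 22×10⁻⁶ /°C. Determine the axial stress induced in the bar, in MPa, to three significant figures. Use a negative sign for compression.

92.6 MPa

Free thermal expansion αLΔT = 22e-6 · 8130 · -58 = -10.37 mm.
The walls impose strain ε = −(-10.37)/8130 = 1.2760e-03; σ = Eε = 72600 · 1.2760e-03 = 92.64 MPa.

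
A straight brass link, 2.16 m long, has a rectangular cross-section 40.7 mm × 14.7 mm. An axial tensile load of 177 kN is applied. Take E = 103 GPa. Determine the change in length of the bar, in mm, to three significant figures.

A = 598.3 mm².
δ_mech = NL/(AE) = 177000·2160/(598.3·103000) = 6.204 mm.

6.20 mm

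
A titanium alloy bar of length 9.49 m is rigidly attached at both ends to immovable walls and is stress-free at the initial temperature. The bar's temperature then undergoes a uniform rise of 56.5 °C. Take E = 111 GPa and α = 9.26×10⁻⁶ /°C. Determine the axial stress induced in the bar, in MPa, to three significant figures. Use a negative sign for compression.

Free thermal expansion αLΔT = 9.26e-6 · 9490 · 56.5 = 4.965 mm.
The walls impose strain ε = −(4.965)/9490 = -5.2319e-04; σ = Eε = 111000 · -5.2319e-04 = -58.07 MPa.

-58.1 MPa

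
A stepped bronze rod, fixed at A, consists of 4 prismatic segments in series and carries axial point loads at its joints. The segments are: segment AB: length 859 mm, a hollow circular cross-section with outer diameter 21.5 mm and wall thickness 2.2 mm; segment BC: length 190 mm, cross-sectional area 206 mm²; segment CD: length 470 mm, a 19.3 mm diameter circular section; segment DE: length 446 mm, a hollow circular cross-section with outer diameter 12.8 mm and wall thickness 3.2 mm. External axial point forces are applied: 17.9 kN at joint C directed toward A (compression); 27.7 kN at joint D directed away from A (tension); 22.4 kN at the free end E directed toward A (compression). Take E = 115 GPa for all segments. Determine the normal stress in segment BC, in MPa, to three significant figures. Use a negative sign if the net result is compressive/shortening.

Internal axial forces (sectioning from the free end, tension +): N_DE = -22.4 kN, N_CD = 5.3 kN, N_BC = -12.6 kN, N_AB = -12.6 kN.
σ_BC = N_BC/A_BC = -12600/206 = -61.17 MPa.

-61.2 MPa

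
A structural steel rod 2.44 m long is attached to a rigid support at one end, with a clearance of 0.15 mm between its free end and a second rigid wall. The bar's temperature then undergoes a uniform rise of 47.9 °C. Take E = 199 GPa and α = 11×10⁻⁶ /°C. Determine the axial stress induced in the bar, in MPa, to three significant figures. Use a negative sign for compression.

Free thermal expansion αLΔT = 11e-6 · 2440 · 47.9 = 1.286 mm.
The walls engage after the gap closes; constrained expansion = 1.286 − 0.15 = 1.136 mm.
The walls impose strain ε = −(1.136)/2440 = -4.6542e-04; σ = Eε = 199000 · -4.6542e-04 = -92.62 MPa.

-92.6 MPa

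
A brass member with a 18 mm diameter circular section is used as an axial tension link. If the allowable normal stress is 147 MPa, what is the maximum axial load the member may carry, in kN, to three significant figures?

A = 254.5 mm².
P_max = σ_allow · A = 147 · 254.5 = 37410 N = 37.41 kN.

37.4 kN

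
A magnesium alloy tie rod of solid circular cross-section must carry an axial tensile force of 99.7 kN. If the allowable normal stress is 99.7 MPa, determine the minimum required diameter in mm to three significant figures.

35.7 mm

Required area A ≥ P/σ_allow = 99700/99.7 = 1000 mm².
For a solid circular section, d ≥ √(4A/π) = 35.68 mm.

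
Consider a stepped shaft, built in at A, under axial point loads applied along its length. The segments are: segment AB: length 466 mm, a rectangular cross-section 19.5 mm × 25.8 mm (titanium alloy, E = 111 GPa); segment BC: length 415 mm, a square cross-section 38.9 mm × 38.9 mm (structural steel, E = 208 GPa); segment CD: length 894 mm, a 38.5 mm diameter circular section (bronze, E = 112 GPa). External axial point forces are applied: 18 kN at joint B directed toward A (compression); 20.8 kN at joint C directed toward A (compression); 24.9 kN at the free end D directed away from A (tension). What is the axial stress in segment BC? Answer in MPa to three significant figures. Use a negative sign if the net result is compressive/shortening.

Internal axial forces (sectioning from the free end, tension +): N_CD = 24.9 kN, N_BC = 4.1 kN, N_AB = -13.9 kN.
A_BC = 1513 mm².
σ_BC = N_BC/A_BC = 4100/1513 = 2.709 MPa.

2.71 MPa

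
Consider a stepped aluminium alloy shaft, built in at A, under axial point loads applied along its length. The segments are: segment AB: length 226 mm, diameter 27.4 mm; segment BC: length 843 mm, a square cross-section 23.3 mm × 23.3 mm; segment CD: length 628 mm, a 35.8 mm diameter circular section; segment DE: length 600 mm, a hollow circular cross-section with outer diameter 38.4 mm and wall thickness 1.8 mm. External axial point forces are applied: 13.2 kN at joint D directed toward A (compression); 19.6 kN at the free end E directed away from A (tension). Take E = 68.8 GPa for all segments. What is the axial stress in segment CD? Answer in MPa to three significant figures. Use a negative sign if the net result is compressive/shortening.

6.36 MPa

Internal axial forces (sectioning from the free end, tension +): N_DE = 19.6 kN, N_CD = 6.4 kN, N_BC = 6.4 kN, N_AB = 6.4 kN.
A_CD = 1007 mm².
σ_CD = N_CD/A_CD = 6400/1007 = 6.358 MPa.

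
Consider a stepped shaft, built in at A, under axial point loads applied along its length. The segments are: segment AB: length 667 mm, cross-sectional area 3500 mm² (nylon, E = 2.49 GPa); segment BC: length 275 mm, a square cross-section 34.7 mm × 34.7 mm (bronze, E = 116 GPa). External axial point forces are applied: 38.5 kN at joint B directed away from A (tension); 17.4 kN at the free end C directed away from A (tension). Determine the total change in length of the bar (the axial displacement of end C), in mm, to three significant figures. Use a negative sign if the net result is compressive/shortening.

4.31 mm

Internal axial forces (sectioning from the free end, tension +): N_BC = 17.4 kN, N_AB = 55.9 kN.
A_BC = 1204 mm².
δ_AB = 55900·667/(3500·2490) = 4.278 mm
δ_BC = 17400·275/(1204·116000) = 0.03426 mm
δ = Σδ_i = 4.313 mm.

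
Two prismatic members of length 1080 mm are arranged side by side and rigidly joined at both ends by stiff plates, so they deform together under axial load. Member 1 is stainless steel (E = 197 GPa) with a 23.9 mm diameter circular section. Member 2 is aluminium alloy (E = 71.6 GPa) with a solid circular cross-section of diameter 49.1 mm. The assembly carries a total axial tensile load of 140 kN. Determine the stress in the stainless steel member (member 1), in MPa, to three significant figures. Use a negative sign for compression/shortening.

123 MPa

A_1 = 448.6 mm².
A_2 = 1893 mm².
Equal strain + equilibrium ⇒ each member carries load in proportion to AE: A₁E₁ = 88380000 N, A₂E₂ = 135600000 N, ΣAE = 224000000 N.
σ₁ = P·E₁/ΣAE = 140000·197000/224000000 = 123.2 MPa.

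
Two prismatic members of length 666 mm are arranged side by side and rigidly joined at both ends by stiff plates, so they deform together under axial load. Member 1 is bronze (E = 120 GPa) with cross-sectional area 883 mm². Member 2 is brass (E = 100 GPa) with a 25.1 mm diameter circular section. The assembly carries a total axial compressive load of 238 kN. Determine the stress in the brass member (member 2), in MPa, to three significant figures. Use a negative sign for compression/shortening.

-153 MPa

A_2 = 494.8 mm².
Equal strain + equilibrium ⇒ each member carries load in proportion to AE: A₁E₁ = 106000000 N, A₂E₂ = 49480000 N, ΣAE = 155400000 N.
σ₂ = P·E₂/ΣAE = -238000·100000/155400000 = -153.1 MPa.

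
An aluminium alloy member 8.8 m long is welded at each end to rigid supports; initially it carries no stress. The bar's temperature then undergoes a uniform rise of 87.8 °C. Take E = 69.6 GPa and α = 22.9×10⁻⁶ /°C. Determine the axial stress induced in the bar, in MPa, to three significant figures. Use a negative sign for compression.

-140 MPa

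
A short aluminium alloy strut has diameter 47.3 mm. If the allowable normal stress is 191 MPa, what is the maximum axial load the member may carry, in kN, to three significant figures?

A = 1757 mm².
P_max = σ_allow · A = 191 · 1757 = 335600 N = 335.6 kN.

336 kN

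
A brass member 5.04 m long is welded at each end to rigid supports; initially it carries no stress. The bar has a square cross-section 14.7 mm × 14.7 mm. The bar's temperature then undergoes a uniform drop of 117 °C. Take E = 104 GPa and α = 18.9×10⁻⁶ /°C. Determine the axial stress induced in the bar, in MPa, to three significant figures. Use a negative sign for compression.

Free thermal expansion αLΔT = 18.9e-6 · 5040 · -117 = -11.14 mm.
The walls impose strain ε = −(-11.14)/5040 = 2.2113e-03; σ = Eε = 104000 · 2.2113e-03 = 230 MPa.

230 MPa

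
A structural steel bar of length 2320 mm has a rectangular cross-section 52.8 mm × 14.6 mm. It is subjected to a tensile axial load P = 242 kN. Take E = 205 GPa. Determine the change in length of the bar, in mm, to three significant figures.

3.55 mm

A = 770.9 mm².
δ_mech = NL/(AE) = 242000·2320/(770.9·205000) = 3.553 mm.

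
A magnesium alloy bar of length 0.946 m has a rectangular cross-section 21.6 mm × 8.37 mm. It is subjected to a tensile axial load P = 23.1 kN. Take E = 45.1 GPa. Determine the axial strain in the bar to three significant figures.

A = 180.8 mm².
σ = N/A = 127.8 MPa; ε = σ/E = 127.8/45100 = 2.833e-03.

0.00283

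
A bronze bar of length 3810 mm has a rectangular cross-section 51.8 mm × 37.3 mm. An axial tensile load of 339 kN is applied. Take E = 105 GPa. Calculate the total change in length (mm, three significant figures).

A = 1932 mm².
δ_mech = NL/(AE) = 339000·3810/(1932·105000) = 6.366 mm.

6.37 mm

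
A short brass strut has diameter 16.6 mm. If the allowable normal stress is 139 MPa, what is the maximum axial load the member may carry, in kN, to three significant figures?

A = 216.4 mm².
P_max = σ_allow · A = 139 · 216.4 = 30080 N = 30.08 kN.

30.1 kN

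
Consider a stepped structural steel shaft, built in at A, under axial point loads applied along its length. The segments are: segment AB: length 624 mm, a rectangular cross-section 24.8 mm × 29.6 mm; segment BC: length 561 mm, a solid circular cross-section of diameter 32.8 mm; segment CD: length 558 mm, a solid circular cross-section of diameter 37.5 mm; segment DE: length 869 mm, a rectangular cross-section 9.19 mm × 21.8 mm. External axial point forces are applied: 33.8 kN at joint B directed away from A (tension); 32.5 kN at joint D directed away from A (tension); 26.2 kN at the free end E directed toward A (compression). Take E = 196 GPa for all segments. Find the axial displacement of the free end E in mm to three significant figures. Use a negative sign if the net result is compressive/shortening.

Internal axial forces (sectioning from the free end, tension +): N_DE = -26.2 kN, N_CD = 6.3 kN, N_BC = 6.3 kN, N_AB = 40.1 kN.
A_AB = 734.1 mm².
A_BC = 845 mm².
A_CD = 1104 mm².
A_DE = 200.3 mm².
δ_AB = 40100·624/(734.1·196000) = 0.1739 mm
δ_BC = 6300·561/(845·196000) = 0.02134 mm
δ_CD = 6300·558/(1104·196000) = 0.01624 mm
δ_DE = -26200·869/(200.3·196000) = -0.5798 mm
δ = Σδ_i = -0.3683 mm.

-0.368 mm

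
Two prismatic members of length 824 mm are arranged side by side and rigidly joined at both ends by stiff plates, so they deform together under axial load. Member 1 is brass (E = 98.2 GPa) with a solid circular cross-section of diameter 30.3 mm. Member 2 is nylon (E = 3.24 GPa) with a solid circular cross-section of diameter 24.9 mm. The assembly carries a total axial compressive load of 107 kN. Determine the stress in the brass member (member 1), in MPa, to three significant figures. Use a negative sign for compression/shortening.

-145 MPa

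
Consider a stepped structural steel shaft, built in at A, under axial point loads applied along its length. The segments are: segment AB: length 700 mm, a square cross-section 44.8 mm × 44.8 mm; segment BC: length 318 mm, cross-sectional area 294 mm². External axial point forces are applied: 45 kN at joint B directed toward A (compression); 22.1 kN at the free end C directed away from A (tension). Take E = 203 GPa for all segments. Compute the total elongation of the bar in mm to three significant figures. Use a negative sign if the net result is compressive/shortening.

Internal axial forces (sectioning from the free end, tension +): N_BC = 22.1 kN, N_AB = -22.9 kN.
A_AB = 2007 mm².
δ_AB = -22900·700/(2007·203000) = -0.03934 mm
δ_BC = 22100·318/(294·203000) = 0.1178 mm
δ = Σδ_i = 0.07841 mm.

0.0784 mm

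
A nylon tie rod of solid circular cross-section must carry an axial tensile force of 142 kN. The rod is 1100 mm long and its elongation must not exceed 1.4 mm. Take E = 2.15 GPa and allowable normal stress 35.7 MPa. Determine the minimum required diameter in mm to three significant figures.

Required area A ≥ P/σ_allow = 142000/35.7 = 3978 mm².
For a solid circular section, d ≥ √(4A/π) = 71.16 mm.
Elongation limit: A ≥ PL/(Eδ_allow) = 142000·1100/(2150·1.4) = 51890 mm² ⇒ d ≥ 257 mm.
The elongation limit governs.

257 mm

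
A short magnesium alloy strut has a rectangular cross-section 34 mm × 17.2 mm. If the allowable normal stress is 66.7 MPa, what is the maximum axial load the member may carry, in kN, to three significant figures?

39.0 kN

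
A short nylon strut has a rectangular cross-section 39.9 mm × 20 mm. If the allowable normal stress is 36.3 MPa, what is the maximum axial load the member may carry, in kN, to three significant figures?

A = 798 mm².
P_max = σ_allow · A = 36.3 · 798 = 28970 N = 28.97 kN.

29.0 kN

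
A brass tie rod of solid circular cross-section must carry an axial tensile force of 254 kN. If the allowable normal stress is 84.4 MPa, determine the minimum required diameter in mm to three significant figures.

Required area A ≥ P/σ_allow = 254000/84.4 = 3009 mm².
For a solid circular section, d ≥ √(4A/π) = 61.9 mm.

61.9 mm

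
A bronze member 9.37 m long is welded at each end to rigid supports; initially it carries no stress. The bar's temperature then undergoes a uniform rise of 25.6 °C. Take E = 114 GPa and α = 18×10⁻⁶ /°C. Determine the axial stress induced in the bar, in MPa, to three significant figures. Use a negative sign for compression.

Free thermal expansion αLΔT = 18e-6 · 9370 · 25.6 = 4.318 mm.
The walls impose strain ε = −(4.318)/9370 = -4.6080e-04; σ = Eε = 114000 · -4.6080e-04 = -52.53 MPa.

-52.5 MPa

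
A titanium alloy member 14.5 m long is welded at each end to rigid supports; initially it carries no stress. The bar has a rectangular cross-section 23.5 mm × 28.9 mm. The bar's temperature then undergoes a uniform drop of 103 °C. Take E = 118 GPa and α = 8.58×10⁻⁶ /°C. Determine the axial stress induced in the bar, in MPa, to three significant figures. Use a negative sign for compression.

104 MPa

Free thermal expansion αLΔT = 8.58e-6 · 14500 · -103 = -12.81 mm.
The walls impose strain ε = −(-12.81)/14500 = 8.8374e-04; σ = Eε = 118000 · 8.8374e-04 = 104.3 MPa.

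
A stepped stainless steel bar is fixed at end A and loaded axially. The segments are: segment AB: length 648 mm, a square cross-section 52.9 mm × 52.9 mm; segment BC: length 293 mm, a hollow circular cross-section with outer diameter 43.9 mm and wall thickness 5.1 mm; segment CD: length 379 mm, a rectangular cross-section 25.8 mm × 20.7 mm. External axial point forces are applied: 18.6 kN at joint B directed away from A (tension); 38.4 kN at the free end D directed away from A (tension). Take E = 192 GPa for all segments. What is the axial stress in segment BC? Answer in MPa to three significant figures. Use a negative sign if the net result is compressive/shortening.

61.8 MPa

Internal axial forces (sectioning from the free end, tension +): N_CD = 38.4 kN, N_BC = 38.4 kN, N_AB = 57 kN.
A_BC = 621.7 mm².
σ_BC = N_BC/A_BC = 38400/621.7 = 61.77 MPa.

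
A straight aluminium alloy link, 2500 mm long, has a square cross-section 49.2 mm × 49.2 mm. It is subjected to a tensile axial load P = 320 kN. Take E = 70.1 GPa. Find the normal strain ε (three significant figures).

0.00189

A = 2421 mm².
σ = N/A = 132.2 MPa; ε = σ/E = 132.2/70100 = 1.886e-03.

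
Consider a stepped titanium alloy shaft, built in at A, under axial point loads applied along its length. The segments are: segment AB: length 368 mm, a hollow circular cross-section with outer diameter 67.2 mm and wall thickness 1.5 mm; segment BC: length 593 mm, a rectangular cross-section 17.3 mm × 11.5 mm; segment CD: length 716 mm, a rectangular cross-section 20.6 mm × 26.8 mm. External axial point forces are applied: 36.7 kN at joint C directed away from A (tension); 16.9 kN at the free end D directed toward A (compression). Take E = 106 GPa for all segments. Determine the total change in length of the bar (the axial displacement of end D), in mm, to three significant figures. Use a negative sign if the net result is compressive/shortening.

Internal axial forces (sectioning from the free end, tension +): N_CD = -16.9 kN, N_BC = 19.8 kN, N_AB = 19.8 kN.
A_AB = 309.6 mm².
A_BC = 199 mm².
A_CD = 552.1 mm².
δ_AB = 19800·368/(309.6·106000) = 0.222 mm
δ_BC = 19800·593/(199·106000) = 0.5568 mm
δ_CD = -16900·716/(552.1·106000) = -0.2068 mm
δ = Σδ_i = 0.572 mm.

0.572 mm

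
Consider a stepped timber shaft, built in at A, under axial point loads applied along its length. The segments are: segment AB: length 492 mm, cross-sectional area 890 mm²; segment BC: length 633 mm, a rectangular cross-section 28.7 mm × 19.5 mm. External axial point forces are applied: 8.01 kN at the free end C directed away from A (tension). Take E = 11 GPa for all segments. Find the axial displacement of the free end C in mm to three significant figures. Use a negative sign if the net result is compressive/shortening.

1.23 mm

Internal axial forces (sectioning from the free end, tension +): N_BC = 8.01 kN, N_AB = 8.01 kN.
A_BC = 559.6 mm².
δ_AB = 8010·492/(890·11000) = 0.4025 mm
δ_BC = 8010·633/(559.6·11000) = 0.8236 mm
δ = Σδ_i = 1.226 mm.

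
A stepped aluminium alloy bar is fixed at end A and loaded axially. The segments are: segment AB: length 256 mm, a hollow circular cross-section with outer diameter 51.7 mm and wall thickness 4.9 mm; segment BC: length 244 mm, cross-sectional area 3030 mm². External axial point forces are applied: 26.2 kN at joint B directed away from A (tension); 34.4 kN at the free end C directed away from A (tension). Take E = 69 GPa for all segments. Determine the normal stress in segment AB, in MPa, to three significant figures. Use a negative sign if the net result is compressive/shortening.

Internal axial forces (sectioning from the free end, tension +): N_BC = 34.4 kN, N_AB = 60.6 kN.
A_AB = 720.4 mm².
σ_AB = N_AB/A_AB = 60600/720.4 = 84.12 MPa.

84.1 MPa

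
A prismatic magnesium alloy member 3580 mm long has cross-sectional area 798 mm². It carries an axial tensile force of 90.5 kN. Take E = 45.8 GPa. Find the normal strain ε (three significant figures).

σ = N/A = 113.4 MPa; ε = σ/E = 113.4/45800 = 2.476e-03.

0.00248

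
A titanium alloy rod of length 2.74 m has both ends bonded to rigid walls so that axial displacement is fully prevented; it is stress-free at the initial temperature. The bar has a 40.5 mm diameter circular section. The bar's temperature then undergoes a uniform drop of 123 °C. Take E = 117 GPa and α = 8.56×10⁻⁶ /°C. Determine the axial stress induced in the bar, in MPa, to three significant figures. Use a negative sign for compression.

Free thermal expansion αLΔT = 8.56e-6 · 2740 · -123 = -2.885 mm.
The walls impose strain ε = −(-2.885)/2740 = 1.0529e-03; σ = Eε = 117000 · 1.0529e-03 = 123.2 MPa.

123 MPa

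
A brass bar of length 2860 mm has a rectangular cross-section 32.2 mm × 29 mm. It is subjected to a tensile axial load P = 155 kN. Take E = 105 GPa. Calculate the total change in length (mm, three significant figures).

A = 933.8 mm².
δ_mech = NL/(AE) = 155000·2860/(933.8·105000) = 4.521 mm.

4.52 mm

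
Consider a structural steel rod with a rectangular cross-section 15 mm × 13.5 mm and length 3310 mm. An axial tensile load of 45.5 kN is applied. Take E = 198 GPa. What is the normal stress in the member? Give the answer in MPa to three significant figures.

225 MPa

A = 202.5 mm².
σ = N/A = 45500/202.5 = 224.7 MPa.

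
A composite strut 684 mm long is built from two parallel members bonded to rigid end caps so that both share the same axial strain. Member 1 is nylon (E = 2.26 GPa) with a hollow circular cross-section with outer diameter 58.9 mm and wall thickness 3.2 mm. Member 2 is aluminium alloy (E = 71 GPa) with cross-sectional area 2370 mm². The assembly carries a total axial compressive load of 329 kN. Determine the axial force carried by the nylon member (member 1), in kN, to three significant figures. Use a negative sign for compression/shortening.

-2.46 kN

A_1 = 560 mm².
Equal strain + equilibrium ⇒ each member carries load in proportion to AE: A₁E₁ = 1266000 N, A₂E₂ = 168300000 N, ΣAE = 169500000 N.
F₁ = P·A₁E₁/ΣAE = -329000·1266000/169500000 = -2456 N.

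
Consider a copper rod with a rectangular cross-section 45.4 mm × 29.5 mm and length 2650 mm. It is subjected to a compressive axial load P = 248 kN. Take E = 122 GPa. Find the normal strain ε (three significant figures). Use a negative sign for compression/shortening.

-0.00152

A = 1339 mm².
σ = N/A = -185.2 MPa; ε = σ/E = -185.2/122000 = -1.518e-03.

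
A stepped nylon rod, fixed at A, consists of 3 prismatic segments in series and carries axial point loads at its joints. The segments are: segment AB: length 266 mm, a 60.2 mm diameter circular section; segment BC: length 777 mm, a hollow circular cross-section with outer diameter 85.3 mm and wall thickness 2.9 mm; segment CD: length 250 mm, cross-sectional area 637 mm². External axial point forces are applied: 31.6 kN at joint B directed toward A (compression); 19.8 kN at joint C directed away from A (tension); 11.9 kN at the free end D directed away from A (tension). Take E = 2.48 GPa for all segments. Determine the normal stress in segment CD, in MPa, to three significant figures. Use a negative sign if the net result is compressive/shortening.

18.7 MPa

Internal axial forces (sectioning from the free end, tension +): N_CD = 11.9 kN, N_BC = 31.7 kN, N_AB = 0.1 kN.
σ_CD = N_CD/A_CD = 11900/637 = 18.68 MPa.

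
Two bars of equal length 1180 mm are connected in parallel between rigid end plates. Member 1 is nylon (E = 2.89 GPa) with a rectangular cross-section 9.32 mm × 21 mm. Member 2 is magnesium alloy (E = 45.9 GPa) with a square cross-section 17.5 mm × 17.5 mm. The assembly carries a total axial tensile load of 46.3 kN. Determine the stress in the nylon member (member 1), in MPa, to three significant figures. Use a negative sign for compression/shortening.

9.15 MPa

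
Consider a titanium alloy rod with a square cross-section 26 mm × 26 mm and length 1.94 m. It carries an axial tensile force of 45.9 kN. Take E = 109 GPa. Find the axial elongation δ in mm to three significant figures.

A = 676 mm².
δ_mech = NL/(AE) = 45900·1940/(676·109000) = 1.208 mm.

1.21 mm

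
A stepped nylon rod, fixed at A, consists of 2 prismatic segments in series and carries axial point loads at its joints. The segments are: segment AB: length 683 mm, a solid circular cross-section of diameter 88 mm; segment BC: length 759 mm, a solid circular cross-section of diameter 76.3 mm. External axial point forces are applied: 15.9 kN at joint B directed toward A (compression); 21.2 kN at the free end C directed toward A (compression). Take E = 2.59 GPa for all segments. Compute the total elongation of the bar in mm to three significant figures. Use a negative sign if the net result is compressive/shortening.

Internal axial forces (sectioning from the free end, tension +): N_BC = -21.2 kN, N_AB = -37.1 kN.
A_AB = 6082 mm².
A_BC = 4572 mm².
δ_AB = -37100·683/(6082·2590) = -1.609 mm
δ_BC = -21200·759/(4572·2590) = -1.359 mm
δ = Σδ_i = -2.967 mm.

-2.97 mm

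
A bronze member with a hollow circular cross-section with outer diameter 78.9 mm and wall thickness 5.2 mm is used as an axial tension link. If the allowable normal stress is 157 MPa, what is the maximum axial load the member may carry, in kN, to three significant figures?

A = 1204 mm².
P_max = σ_allow · A = 157 · 1204 = 189000 N = 189 kN.

189 kN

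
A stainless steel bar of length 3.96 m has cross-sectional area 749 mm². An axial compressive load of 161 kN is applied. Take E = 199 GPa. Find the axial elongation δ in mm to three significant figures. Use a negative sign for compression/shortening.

δ_mech = NL/(AE) = -161000·3960/(749·199000) = -4.277 mm.

-4.28 mm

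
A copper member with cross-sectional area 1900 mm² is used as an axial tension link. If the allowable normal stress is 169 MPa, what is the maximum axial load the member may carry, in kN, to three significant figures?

P_max = σ_allow · A = 169 · 1900 = 321100 N = 321.1 kN.

321 kN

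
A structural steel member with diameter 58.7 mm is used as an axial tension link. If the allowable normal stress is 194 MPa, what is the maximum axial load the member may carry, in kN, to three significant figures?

525 kN

A = 2706 mm².
P_max = σ_allow · A = 194 · 2706 = 525000 N = 525 kN.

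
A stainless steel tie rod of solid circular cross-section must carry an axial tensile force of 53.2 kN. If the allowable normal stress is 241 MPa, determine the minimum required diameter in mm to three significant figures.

Required area A ≥ P/σ_allow = 53200/241 = 220.7 mm².
For a solid circular section, d ≥ √(4A/π) = 16.76 mm.

16.8 mm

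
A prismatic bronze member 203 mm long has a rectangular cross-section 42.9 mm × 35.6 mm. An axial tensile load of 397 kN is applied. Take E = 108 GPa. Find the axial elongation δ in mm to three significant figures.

A = 1527 mm².
δ_mech = NL/(AE) = 397000·203/(1527·108000) = 0.4886 mm.

0.489 mm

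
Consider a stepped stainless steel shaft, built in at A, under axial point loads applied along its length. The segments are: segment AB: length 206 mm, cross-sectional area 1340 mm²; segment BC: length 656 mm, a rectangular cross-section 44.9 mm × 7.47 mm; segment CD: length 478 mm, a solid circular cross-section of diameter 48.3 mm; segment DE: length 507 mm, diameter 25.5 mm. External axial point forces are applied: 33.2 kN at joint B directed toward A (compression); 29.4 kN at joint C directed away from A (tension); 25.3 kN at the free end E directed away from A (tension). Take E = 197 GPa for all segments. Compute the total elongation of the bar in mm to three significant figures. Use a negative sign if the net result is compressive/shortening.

Internal axial forces (sectioning from the free end, tension +): N_DE = 25.3 kN, N_CD = 25.3 kN, N_BC = 54.7 kN, N_AB = 21.5 kN.
A_BC = 335.4 mm².
A_CD = 1832 mm².
A_DE = 510.7 mm².
δ_AB = 21500·206/(1340·197000) = 0.01678 mm
δ_BC = 54700·656/(335.4·197000) = 0.5431 mm
δ_CD = 25300·478/(1832·197000) = 0.0335 mm
δ_DE = 25300·507/(510.7·197000) = 0.1275 mm
δ = Σδ_i = 0.7208 mm.

0.721 mm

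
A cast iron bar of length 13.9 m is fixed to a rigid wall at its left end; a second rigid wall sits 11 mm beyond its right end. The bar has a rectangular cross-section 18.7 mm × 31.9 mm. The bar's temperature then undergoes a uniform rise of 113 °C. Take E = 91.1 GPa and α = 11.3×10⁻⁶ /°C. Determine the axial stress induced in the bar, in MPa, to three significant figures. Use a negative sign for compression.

-44.2 MPa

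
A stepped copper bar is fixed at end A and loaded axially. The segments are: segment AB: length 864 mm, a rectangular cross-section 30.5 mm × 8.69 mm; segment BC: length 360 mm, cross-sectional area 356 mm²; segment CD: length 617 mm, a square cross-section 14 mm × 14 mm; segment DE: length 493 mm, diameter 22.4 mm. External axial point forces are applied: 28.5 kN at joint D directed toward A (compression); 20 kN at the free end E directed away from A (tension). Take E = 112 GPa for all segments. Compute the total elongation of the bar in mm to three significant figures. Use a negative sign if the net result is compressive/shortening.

-0.340 mm

Internal axial forces (sectioning from the free end, tension +): N_DE = 20 kN, N_CD = -8.5 kN, N_BC = -8.5 kN, N_AB = -8.5 kN.
A_AB = 265 mm².
A_CD = 196 mm².
A_DE = 394.1 mm².
δ_AB = -8500·864/(265·112000) = -0.2474 mm
δ_BC = -8500·360/(356·112000) = -0.07675 mm
δ_CD = -8500·617/(196·112000) = -0.2389 mm
δ_DE = 20000·493/(394.1·112000) = 0.2234 mm
δ = Σδ_i = -0.3397 mm.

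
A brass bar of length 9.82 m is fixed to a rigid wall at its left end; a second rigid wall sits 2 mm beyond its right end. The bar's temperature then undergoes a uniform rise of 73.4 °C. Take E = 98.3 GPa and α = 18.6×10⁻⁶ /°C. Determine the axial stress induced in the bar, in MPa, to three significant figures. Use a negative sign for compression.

-114 MPa

Free thermal expansion αLΔT = 18.6e-6 · 9820 · 73.4 = 13.41 mm.
The walls engage after the gap closes; constrained expansion = 13.41 − 2 = 11.41 mm.
The walls impose strain ε = −(11.41)/9820 = -1.1616e-03; σ = Eε = 98300 · -1.1616e-03 = -114.2 MPa.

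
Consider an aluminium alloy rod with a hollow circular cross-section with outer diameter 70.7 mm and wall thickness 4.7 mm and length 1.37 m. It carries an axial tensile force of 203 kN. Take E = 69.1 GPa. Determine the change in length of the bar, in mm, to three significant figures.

4.13 mm

A = 974.5 mm².
δ_mech = NL/(AE) = 203000·1370/(974.5·69100) = 4.13 mm.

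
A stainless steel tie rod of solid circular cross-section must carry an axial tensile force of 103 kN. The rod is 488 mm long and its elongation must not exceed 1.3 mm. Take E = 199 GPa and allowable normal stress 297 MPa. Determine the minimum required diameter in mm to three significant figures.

21.0 mm

Required area A ≥ P/σ_allow = 103000/297 = 346.8 mm².
For a solid circular section, d ≥ √(4A/π) = 21.01 mm.
Elongation limit: A ≥ PL/(Eδ_allow) = 103000·488/(199000·1.3) = 194.3 mm² ⇒ d ≥ 15.73 mm.
The stress limit governs.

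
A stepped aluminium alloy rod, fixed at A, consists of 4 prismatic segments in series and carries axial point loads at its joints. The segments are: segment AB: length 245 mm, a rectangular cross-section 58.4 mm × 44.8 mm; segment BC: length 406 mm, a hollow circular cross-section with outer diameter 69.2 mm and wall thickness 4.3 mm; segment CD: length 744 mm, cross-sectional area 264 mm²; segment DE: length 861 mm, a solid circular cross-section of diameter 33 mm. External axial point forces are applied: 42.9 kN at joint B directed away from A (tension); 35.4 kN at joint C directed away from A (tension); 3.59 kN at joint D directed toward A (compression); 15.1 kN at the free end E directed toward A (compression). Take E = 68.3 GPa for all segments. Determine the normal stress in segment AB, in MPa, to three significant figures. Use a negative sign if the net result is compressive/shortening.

Internal axial forces (sectioning from the free end, tension +): N_DE = -15.1 kN, N_CD = -18.69 kN, N_BC = 16.71 kN, N_AB = 59.61 kN.
A_AB = 2616 mm².
σ_AB = N_AB/A_AB = 59610/2616 = 22.78 MPa.

22.8 MPa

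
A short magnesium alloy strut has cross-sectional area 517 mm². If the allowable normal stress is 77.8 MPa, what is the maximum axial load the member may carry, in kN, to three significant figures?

P_max = σ_allow · A = 77.8 · 517 = 40220 N = 40.22 kN.

40.2 kN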